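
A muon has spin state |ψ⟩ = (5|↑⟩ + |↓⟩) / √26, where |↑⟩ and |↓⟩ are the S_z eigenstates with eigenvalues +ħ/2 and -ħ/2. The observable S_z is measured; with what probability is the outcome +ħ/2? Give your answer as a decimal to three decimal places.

The +ħ/2 outcome corresponds to |↑⟩. Its amplitude in |ψ⟩ is 5/√26.
P = |5|² / 26 = 25/26.

0.962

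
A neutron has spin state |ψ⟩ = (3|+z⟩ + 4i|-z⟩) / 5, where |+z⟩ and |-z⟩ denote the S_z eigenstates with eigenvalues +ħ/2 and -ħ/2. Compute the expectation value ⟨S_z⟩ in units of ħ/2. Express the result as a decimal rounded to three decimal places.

⟨σ_z⟩ = |a|² - |b|² divided by |a|²+|b|², with a, b the |+z⟩, |-z⟩ amplitudes.
= (9 - 16)/25 = -7/25.
⟨S_z⟩ = (ħ/2)·⟨σ_z⟩.

-0.280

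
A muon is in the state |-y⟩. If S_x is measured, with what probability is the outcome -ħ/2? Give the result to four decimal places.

In the S_z basis, |-y⟩ = (|+z⟩ - i|-z⟩)/√2 and |-x⟩ = (|+z⟩ - |-z⟩)/√2.
|⟨-x|-y⟩|² = 1/2.

0.5000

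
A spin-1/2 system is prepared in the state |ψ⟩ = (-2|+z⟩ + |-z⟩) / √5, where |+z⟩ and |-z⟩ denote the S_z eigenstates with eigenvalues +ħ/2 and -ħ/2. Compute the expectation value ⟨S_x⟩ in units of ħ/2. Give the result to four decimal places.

⟨σ_x⟩ = 2 Re(a* b)/(|a|²+|b|²) with a = -2, b = 1.
a* b = -2, so ⟨σ_x⟩ = -4/5.
⟨S_x⟩ = (ħ/2)·⟨σ_x⟩.

-0.8000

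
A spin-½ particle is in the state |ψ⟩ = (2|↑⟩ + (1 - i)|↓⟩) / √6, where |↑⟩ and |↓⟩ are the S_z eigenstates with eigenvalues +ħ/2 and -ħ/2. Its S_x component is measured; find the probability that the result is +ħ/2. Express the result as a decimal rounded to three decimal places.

0.833

|+x⟩ = (|↑⟩ + |↓⟩)/√2, so ⟨+x|ψ⟩ = (3 - i) / (√2·√6).
P = |3 - i|² / 12 = 10/12.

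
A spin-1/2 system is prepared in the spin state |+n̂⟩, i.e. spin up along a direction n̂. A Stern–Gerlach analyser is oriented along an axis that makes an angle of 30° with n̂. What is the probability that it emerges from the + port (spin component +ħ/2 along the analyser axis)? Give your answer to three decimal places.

0.933

For spin-½, the probability of finding spin-up along an axis at angle θ to the initial spin direction is cos²(θ/2); spin-down is sin²(θ/2).
θ = 30°, so P = cos²(15°) ≈ 0.933.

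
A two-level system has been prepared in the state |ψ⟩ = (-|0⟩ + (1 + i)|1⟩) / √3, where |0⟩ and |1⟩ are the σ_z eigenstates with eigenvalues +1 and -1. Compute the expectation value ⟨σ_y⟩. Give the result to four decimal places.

⟨σ_y⟩ = 2 Im(a* b)/(|a|²+|b|²) with a = -1, b = (1 + i).
a* b = (-1 - i), so ⟨σ_y⟩ = -2/3.

-0.6667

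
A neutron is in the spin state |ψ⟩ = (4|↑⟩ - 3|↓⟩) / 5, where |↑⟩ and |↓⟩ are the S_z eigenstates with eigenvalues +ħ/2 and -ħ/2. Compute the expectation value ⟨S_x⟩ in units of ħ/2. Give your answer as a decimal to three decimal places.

⟨σ_x⟩ = 2 Re(a* b)/(|a|²+|b|²) with a = 4, b = -3.
a* b = -12, so ⟨σ_x⟩ = -24/25.
⟨S_x⟩ = (ħ/2)·⟨σ_x⟩.

-0.960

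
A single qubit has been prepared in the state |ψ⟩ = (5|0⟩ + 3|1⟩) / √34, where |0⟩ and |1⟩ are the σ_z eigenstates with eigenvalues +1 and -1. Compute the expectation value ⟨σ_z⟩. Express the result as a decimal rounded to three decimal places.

⟨σ_z⟩ = |a|² - |b|² divided by |a|²+|b|², with a, b the |0⟩, |1⟩ amplitudes.
= (25 - 9)/34 = 16/34.

0.471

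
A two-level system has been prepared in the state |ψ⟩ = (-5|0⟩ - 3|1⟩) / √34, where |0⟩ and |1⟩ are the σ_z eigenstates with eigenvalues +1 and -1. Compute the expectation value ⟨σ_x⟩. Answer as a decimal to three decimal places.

⟨σ_x⟩ = 2 Re(a* b)/(|a|²+|b|²) with a = -5, b = -3.
a* b = 15, so ⟨σ_x⟩ = 30/34.

0.882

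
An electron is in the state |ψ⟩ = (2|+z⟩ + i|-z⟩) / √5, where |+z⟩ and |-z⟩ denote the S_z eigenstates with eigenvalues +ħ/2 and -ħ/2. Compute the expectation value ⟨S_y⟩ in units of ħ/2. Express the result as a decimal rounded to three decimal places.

0.800

⟨σ_y⟩ = 2 Im(a* b)/(|a|²+|b|²) with a = 2, b = i.
a* b = 2i, so ⟨σ_y⟩ = 4/5.
⟨S_y⟩ = (ħ/2)·⟨σ_y⟩.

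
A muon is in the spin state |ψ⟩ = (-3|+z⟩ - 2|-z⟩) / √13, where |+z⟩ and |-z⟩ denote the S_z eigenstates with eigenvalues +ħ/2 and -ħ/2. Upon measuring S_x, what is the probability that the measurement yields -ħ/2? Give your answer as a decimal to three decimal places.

0.038

|-x⟩ = (|+z⟩ - |-z⟩)/√2, so ⟨-x|ψ⟩ = (-1) / (√2·√13).
P = |-1|² / 26 = 1/26.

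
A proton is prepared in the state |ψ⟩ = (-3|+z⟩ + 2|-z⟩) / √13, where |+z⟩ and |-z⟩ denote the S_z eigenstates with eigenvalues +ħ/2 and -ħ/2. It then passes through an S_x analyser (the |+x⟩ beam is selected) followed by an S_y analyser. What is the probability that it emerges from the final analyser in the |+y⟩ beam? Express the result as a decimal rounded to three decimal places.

0.019

First analyser (S_x): P(|+x⟩) = |⟨+x|ψ⟩|² = 1/26.
After stage 1 the state is |+x⟩; P(|+y⟩) = |⟨+y|+x⟩|² = 1/2.
Joint probability = 1/26 × 1/2 = 0.019.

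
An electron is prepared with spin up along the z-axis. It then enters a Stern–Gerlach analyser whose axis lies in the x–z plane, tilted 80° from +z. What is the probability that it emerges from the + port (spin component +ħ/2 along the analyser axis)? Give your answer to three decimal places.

For spin-½, the probability of finding spin-up along an axis at angle θ to the initial spin direction is cos²(θ/2); spin-down is sin²(θ/2).
θ = 80°, so P = cos²(40°) ≈ 0.587.

0.587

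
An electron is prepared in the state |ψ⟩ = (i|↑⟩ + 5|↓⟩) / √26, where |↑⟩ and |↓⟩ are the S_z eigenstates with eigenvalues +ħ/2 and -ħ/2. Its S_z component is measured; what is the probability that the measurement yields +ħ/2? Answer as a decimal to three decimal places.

0.038

The +ħ/2 outcome corresponds to |↑⟩. Its amplitude in |ψ⟩ is i/√26.
P = |i|² / 26 = 1/26.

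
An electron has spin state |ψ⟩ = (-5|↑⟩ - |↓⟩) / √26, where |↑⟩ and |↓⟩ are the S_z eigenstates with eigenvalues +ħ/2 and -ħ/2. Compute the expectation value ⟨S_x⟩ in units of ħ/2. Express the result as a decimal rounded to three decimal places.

⟨σ_x⟩ = 2 Re(a* b)/(|a|²+|b|²) with a = -5, b = -1.
a* b = 5, so ⟨σ_x⟩ = 10/26.
⟨S_x⟩ = (ħ/2)·⟨σ_x⟩.

0.385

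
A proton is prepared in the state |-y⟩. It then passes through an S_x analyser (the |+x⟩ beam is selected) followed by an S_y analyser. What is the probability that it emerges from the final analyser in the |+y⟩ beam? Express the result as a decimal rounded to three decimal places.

0.250

First analyser (S_x): from |-y⟩, P(|+x⟩) = 1/2.
After stage 1 the state is |+x⟩; P(|+y⟩) = |⟨+y|+x⟩|² = 1/2.
Joint probability = 1/2 × 1/2 = 0.250.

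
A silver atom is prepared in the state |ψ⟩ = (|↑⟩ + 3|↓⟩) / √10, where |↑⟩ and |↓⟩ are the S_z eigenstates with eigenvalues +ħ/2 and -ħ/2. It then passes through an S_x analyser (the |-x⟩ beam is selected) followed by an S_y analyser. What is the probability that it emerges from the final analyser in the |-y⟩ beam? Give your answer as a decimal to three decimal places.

First analyser (S_x): P(|-x⟩) = |⟨-x|ψ⟩|² = 4/20.
After stage 1 the state is |-x⟩; P(|-y⟩) = |⟨-y|-x⟩|² = 1/2.
Joint probability = 4/20 × 1/2 = 0.100.

0.100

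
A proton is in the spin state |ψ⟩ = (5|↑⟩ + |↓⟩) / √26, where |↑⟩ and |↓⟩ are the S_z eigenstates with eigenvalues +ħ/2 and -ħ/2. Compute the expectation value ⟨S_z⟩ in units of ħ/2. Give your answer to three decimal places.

⟨σ_z⟩ = |a|² - |b|² divided by |a|²+|b|², with a, b the |↑⟩, |↓⟩ amplitudes.
= (25 - 1)/26 = 24/26.
⟨S_z⟩ = (ħ/2)·⟨σ_z⟩.

0.923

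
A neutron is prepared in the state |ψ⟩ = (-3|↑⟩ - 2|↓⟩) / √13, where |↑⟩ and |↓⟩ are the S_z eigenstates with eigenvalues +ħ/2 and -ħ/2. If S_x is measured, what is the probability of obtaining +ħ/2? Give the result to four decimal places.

|+x⟩ = (|↑⟩ + |↓⟩)/√2, so ⟨+x|ψ⟩ = (-5) / (√2·√13).
P = |-5|² / 26 = 25/26.

0.9615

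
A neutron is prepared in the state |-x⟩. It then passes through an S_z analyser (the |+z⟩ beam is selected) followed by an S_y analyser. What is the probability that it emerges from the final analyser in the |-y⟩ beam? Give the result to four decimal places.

0.2500

First analyser (S_z): from |-x⟩, P(|+z⟩) = 1/2.
After stage 1 the state is |+z⟩; P(|-y⟩) = |⟨-y|+z⟩|² = 1/2.
Joint probability = 1/2 × 1/2 = 0.2500.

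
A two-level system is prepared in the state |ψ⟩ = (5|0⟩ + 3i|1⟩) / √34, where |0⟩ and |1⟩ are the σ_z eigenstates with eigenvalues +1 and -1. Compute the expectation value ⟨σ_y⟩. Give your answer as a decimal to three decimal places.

0.882

⟨σ_y⟩ = 2 Im(a* b)/(|a|²+|b|²) with a = 5, b = 3i.
a* b = 15i, so ⟨σ_y⟩ = 30/34.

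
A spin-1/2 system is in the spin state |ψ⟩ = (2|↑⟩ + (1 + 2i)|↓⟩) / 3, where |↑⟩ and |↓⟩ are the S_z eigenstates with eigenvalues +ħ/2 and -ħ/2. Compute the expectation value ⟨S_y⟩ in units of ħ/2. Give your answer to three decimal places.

⟨σ_y⟩ = 2 Im(a* b)/(|a|²+|b|²) with a = 2, b = (1 + 2i).
a* b = (2 + 4i), so ⟨σ_y⟩ = 8/9.
⟨S_y⟩ = (ħ/2)·⟨σ_y⟩.

0.889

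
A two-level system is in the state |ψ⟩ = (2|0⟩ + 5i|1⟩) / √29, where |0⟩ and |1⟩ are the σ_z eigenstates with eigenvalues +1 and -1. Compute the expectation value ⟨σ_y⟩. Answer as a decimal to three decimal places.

0.690

⟨σ_y⟩ = 2 Im(a* b)/(|a|²+|b|²) with a = 2, b = 5i.
a* b = 10i, so ⟨σ_y⟩ = 20/29.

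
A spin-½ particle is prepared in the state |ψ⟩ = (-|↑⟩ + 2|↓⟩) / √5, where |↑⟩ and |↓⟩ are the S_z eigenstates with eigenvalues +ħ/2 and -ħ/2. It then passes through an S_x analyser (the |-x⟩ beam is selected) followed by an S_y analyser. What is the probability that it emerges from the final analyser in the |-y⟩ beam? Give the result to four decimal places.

First analyser (S_x): P(|-x⟩) = |⟨-x|ψ⟩|² = 9/10.
After stage 1 the state is |-x⟩; P(|-y⟩) = |⟨-y|-x⟩|² = 1/2.
Joint probability = 9/10 × 1/2 = 0.4500.

0.4500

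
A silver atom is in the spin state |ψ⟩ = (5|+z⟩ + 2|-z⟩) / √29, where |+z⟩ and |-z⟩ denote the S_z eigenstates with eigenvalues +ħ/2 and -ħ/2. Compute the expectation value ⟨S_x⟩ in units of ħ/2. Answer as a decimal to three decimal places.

0.690

⟨σ_x⟩ = 2 Re(a* b)/(|a|²+|b|²) with a = 5, b = 2.
a* b = 10, so ⟨σ_x⟩ = 20/29.
⟨S_x⟩ = (ħ/2)·⟨σ_x⟩.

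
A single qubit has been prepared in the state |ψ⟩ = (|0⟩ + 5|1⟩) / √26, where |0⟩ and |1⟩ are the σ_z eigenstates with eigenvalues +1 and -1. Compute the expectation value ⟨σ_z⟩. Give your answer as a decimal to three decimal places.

-0.923

⟨σ_z⟩ = |a|² - |b|² divided by |a|²+|b|², with a, b the |0⟩, |1⟩ amplitudes.
= (1 - 25)/26 = -24/26.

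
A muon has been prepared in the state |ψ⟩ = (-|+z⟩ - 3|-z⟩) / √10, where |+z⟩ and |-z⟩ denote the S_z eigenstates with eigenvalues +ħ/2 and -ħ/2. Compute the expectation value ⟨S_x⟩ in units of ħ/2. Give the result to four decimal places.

0.6000

⟨σ_x⟩ = 2 Re(a* b)/(|a|²+|b|²) with a = -1, b = -3.
a* b = 3, so ⟨σ_x⟩ = 6/10.
⟨S_x⟩ = (ħ/2)·⟨σ_x⟩.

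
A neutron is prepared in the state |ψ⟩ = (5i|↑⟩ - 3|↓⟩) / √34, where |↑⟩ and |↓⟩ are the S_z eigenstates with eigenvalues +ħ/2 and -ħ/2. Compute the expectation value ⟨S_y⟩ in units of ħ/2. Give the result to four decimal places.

⟨σ_y⟩ = 2 Im(a* b)/(|a|²+|b|²) with a = 5i, b = -3.
a* b = 15i, so ⟨σ_y⟩ = 30/34.
⟨S_y⟩ = (ħ/2)·⟨σ_y⟩.

0.8824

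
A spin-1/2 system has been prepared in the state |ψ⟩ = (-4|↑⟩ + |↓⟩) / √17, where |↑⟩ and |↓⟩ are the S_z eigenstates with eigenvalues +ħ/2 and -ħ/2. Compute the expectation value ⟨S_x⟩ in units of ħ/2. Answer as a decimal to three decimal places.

-0.471

⟨σ_x⟩ = 2 Re(a* b)/(|a|²+|b|²) with a = -4, b = 1.
a* b = -4, so ⟨σ_x⟩ = -8/17.
⟨S_x⟩ = (ħ/2)·⟨σ_x⟩.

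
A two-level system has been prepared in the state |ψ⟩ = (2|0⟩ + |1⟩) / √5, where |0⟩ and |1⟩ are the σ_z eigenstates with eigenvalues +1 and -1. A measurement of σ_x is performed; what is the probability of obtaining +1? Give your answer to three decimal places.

0.900

|+x⟩ = (|0⟩ + |1⟩)/√2, so ⟨+x|ψ⟩ = (3) / (√2·√5).
P = |3|² / 10 = 9/10.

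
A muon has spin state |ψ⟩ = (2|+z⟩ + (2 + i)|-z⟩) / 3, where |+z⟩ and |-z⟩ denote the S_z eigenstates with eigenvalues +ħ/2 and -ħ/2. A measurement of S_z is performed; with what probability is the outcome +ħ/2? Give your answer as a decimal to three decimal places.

0.444

The +ħ/2 outcome corresponds to |+z⟩. Its amplitude in |ψ⟩ is 2/3.
P = |2|² / 9 = 4/9.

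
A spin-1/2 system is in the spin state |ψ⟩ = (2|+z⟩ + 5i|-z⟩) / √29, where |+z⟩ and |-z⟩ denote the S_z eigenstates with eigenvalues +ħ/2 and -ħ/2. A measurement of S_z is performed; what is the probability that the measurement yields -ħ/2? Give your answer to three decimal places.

0.862

The -ħ/2 outcome corresponds to |-z⟩. Its amplitude in |ψ⟩ is 5i/√29.
P = |5i|² / 29 = 25/29.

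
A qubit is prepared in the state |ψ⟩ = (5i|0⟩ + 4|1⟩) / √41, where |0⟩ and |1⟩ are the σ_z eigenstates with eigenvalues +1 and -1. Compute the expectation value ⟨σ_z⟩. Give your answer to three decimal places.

⟨σ_z⟩ = |a|² - |b|² divided by |a|²+|b|², with a, b the |0⟩, |1⟩ amplitudes.
= (25 - 16)/41 = 9/41.

0.220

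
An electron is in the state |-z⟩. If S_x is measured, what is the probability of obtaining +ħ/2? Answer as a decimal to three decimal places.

0.500

In the S_z basis, |-z⟩ = |↓⟩ and |+x⟩ = (|↑⟩ + |↓⟩)/√2.
|⟨+x|-z⟩|² = 1/2.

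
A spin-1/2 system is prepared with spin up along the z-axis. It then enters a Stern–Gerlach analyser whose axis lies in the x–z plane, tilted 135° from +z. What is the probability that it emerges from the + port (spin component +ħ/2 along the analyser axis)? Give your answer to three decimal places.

0.146

For spin-½, the probability of finding spin-up along an axis at angle θ to the initial spin direction is cos²(θ/2); spin-down is sin²(θ/2).
θ = 135°, so P = cos²(67.5°) ≈ 0.146.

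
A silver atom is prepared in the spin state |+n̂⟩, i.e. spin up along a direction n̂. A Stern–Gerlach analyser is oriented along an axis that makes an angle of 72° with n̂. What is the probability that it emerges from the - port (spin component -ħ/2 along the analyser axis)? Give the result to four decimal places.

0.3455

For spin-½, the probability of finding spin-up along an axis at angle θ to the initial spin direction is cos²(θ/2); spin-down is sin²(θ/2).
θ = 72°, so P = sin²(36°) ≈ 0.3455.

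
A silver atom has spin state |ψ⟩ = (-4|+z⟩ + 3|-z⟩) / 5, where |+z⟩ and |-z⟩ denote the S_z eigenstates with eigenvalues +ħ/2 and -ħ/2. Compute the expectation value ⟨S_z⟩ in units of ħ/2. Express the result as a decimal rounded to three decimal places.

0.280

⟨σ_z⟩ = |a|² - |b|² divided by |a|²+|b|², with a, b the |+z⟩, |-z⟩ amplitudes.
= (16 - 9)/25 = 7/25.
⟨S_z⟩ = (ħ/2)·⟨σ_z⟩.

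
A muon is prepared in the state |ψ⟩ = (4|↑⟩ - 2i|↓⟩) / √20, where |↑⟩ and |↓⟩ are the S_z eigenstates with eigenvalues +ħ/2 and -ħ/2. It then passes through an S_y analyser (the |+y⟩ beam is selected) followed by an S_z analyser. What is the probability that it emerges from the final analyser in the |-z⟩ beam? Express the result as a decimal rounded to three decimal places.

First analyser (S_y): P(|+y⟩) = |⟨+y|ψ⟩|² = 4/40.
After stage 1 the state is |+y⟩; P(|-z⟩) = |⟨-z|+y⟩|² = 1/2.
Joint probability = 4/40 × 1/2 = 0.050.

0.050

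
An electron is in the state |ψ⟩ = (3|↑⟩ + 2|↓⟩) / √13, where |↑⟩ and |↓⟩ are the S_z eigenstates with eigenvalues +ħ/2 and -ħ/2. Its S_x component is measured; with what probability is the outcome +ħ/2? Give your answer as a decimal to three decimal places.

|+x⟩ = (|↑⟩ + |↓⟩)/√2, so ⟨+x|ψ⟩ = (5) / (√2·√13).
P = |5|² / 26 = 25/26.

0.962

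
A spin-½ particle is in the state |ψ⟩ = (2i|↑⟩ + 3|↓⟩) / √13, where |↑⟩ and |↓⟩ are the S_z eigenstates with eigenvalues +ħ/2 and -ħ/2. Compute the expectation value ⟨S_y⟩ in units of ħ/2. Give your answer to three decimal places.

-0.923

⟨σ_y⟩ = 2 Im(a* b)/(|a|²+|b|²) with a = 2i, b = 3.
a* b = -6i, so ⟨σ_y⟩ = -12/13.
⟨S_y⟩ = (ħ/2)·⟨σ_y⟩.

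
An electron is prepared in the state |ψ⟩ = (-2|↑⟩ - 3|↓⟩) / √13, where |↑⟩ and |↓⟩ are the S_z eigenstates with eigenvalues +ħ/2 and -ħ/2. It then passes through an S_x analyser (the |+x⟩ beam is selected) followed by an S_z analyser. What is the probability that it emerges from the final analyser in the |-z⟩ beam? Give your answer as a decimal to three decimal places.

0.481

First analyser (S_x): P(|+x⟩) = |⟨+x|ψ⟩|² = 25/26.
After stage 1 the state is |+x⟩; P(|-z⟩) = |⟨-z|+x⟩|² = 1/2.
Joint probability = 25/26 × 1/2 = 0.481.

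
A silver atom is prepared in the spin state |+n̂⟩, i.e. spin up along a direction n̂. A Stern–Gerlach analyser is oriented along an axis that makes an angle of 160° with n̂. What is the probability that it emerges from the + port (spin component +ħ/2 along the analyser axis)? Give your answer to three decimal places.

For spin-½, the probability of finding spin-up along an axis at angle θ to the initial spin direction is cos²(θ/2); spin-down is sin²(θ/2).
θ = 160°, so P = cos²(80°) ≈ 0.030.

0.030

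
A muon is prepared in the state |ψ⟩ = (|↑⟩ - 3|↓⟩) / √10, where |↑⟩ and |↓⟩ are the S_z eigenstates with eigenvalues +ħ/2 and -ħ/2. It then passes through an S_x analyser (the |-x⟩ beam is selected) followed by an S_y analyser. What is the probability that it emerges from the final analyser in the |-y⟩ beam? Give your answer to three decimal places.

First analyser (S_x): P(|-x⟩) = |⟨-x|ψ⟩|² = 16/20.
After stage 1 the state is |-x⟩; P(|-y⟩) = |⟨-y|-x⟩|² = 1/2.
Joint probability = 16/20 × 1/2 = 0.400.

0.400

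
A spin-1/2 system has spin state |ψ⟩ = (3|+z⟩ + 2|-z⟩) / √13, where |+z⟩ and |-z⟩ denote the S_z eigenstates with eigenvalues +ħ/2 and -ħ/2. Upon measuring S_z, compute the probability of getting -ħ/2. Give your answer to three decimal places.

0.308

The -ħ/2 outcome corresponds to |-z⟩. Its amplitude in |ψ⟩ is 2/√13.
P = |2|² / 13 = 4/13.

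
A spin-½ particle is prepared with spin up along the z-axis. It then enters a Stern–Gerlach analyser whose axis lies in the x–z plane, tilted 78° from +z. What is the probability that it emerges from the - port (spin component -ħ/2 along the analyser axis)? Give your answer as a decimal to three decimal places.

0.396

For spin-½, the probability of finding spin-up along an axis at angle θ to the initial spin direction is cos²(θ/2); spin-down is sin²(θ/2).
θ = 78°, so P = sin²(39°) ≈ 0.396.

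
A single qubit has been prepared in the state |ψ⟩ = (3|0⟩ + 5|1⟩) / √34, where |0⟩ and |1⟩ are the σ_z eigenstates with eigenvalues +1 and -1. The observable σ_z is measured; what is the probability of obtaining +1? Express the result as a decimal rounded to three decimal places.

0.265

The +1 outcome corresponds to |0⟩. Its amplitude in |ψ⟩ is 3/√34.
P = |3|² / 34 = 9/34.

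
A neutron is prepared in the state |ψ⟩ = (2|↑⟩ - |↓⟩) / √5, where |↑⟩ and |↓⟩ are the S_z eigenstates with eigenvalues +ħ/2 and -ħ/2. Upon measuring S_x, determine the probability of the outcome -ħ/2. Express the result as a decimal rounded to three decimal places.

|-x⟩ = (|↑⟩ - |↓⟩)/√2, so ⟨-x|ψ⟩ = (3) / (√2·√5).
P = |3|² / 10 = 9/10.

0.900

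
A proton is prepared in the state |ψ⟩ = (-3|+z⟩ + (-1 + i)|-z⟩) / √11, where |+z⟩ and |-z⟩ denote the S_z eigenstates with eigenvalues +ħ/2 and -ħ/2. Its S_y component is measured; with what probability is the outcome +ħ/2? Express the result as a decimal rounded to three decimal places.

0.227

|+y⟩ = (|+z⟩ + i|-z⟩)/√2, so ⟨+y|ψ⟩ = (-2 + i) / (√2·√11).
P = |-2 + i|² / 22 = 5/22.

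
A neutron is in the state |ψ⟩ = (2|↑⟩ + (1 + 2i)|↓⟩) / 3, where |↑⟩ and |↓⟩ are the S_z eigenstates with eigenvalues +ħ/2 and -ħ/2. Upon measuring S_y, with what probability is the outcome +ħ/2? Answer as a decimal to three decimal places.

|+y⟩ = (|↑⟩ + i|↓⟩)/√2, so ⟨+y|ψ⟩ = (4 - i) / (√2·3).
P = |4 - i|² / 18 = 17/18.

0.944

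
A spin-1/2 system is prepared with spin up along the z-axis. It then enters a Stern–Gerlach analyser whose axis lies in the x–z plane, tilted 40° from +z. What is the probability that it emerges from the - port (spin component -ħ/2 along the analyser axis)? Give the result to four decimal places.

For spin-½, the probability of finding spin-up along an axis at angle θ to the initial spin direction is cos²(θ/2); spin-down is sin²(θ/2).
θ = 40°, so P = sin²(20°) ≈ 0.1170.

0.1170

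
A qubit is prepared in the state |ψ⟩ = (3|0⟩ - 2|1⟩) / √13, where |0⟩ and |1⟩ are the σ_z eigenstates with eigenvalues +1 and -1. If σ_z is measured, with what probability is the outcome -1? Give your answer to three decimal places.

The -1 outcome corresponds to |1⟩. Its amplitude in |ψ⟩ is -2/√13.
P = |-2|² / 13 = 4/13.

0.308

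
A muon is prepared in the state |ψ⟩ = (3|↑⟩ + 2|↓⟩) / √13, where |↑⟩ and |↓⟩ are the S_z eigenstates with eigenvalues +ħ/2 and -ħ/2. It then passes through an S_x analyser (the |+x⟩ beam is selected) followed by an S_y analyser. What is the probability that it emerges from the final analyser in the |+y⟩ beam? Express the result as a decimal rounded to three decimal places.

First analyser (S_x): P(|+x⟩) = |⟨+x|ψ⟩|² = 25/26.
After stage 1 the state is |+x⟩; P(|+y⟩) = |⟨+y|+x⟩|² = 1/2.
Joint probability = 25/26 × 1/2 = 0.481.

0.481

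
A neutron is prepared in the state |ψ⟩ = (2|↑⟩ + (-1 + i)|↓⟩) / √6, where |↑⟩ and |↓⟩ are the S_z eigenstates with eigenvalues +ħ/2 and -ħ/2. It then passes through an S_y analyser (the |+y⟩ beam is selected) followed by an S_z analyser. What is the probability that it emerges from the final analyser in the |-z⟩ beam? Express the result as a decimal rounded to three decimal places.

0.417

First analyser (S_y): P(|+y⟩) = |⟨+y|ψ⟩|² = 10/12.
After stage 1 the state is |+y⟩; P(|-z⟩) = |⟨-z|+y⟩|² = 1/2.
Joint probability = 10/12 × 1/2 = 0.417.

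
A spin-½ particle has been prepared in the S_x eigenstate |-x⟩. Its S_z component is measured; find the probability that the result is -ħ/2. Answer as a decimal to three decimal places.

0.500

In the S_z basis, |-x⟩ = (|↑⟩ - |↓⟩)/√2 and |-z⟩ = |↓⟩.
|⟨-z|-x⟩|² = 1/2.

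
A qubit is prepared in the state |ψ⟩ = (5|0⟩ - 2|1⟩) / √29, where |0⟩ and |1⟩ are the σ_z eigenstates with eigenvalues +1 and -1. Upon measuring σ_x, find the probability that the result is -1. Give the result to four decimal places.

0.8448

|-x⟩ = (|0⟩ - |1⟩)/√2, so ⟨-x|ψ⟩ = (7) / (√2·√29).
P = |7|² / 58 = 49/58.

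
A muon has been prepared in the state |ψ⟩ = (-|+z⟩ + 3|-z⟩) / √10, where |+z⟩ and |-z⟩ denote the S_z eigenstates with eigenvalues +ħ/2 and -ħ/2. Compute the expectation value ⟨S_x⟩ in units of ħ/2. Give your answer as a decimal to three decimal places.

-0.600

⟨σ_x⟩ = 2 Re(a* b)/(|a|²+|b|²) with a = -1, b = 3.
a* b = -3, so ⟨σ_x⟩ = -6/10.
⟨S_x⟩ = (ħ/2)·⟨σ_x⟩.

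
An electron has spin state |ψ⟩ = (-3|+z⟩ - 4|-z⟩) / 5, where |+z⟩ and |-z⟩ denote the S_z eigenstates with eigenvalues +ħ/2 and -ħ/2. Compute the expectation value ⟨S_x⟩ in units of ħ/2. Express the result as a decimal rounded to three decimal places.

0.960

⟨σ_x⟩ = 2 Re(a* b)/(|a|²+|b|²) with a = -3, b = -4.
a* b = 12, so ⟨σ_x⟩ = 24/25.
⟨S_x⟩ = (ħ/2)·⟨σ_x⟩.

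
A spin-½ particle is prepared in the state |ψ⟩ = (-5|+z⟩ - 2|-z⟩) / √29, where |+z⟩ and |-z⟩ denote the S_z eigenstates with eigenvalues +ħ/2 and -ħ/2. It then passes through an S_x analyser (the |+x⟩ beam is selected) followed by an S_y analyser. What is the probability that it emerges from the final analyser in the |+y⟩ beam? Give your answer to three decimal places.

First analyser (S_x): P(|+x⟩) = |⟨+x|ψ⟩|² = 49/58.
After stage 1 the state is |+x⟩; P(|+y⟩) = |⟨+y|+x⟩|² = 1/2.
Joint probability = 49/58 × 1/2 = 0.422.

0.422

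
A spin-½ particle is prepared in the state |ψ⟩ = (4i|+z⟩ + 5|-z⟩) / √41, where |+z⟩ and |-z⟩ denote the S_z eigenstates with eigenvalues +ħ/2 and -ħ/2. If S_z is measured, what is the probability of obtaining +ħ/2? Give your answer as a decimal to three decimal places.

The +ħ/2 outcome corresponds to |+z⟩. Its amplitude in |ψ⟩ is 4i/√41.
P = |4i|² / 41 = 16/41.

0.390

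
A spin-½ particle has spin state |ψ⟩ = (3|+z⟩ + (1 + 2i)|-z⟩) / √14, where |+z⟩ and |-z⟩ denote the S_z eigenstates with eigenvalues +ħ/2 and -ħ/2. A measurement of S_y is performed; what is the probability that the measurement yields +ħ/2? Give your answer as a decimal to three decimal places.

|+y⟩ = (|+z⟩ + i|-z⟩)/√2, so ⟨+y|ψ⟩ = (5 - i) / (√2·√14).
P = |5 - i|² / 28 = 26/28.

0.929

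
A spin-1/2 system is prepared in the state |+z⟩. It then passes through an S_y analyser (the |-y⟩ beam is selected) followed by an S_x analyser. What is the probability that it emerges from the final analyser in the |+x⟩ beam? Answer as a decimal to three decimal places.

First analyser (S_y): from |+z⟩, P(|-y⟩) = 1/2.
After stage 1 the state is |-y⟩; P(|+x⟩) = |⟨+x|-y⟩|² = 1/2.
Joint probability = 1/2 × 1/2 = 0.250.

0.250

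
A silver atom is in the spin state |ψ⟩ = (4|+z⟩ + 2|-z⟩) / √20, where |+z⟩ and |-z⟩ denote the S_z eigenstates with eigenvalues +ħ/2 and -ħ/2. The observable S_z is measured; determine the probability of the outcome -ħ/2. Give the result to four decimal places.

The -ħ/2 outcome corresponds to |-z⟩. Its amplitude in |ψ⟩ is 2/√20.
P = |2|² / 20 = 4/20.

0.2000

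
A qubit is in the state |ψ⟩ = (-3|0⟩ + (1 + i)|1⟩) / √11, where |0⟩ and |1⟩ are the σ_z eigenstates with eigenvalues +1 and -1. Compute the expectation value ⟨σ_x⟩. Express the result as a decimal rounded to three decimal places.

⟨σ_x⟩ = 2 Re(a* b)/(|a|²+|b|²) with a = -3, b = (1 + i).
a* b = (-3 - 3i), so ⟨σ_x⟩ = -6/11.

-0.545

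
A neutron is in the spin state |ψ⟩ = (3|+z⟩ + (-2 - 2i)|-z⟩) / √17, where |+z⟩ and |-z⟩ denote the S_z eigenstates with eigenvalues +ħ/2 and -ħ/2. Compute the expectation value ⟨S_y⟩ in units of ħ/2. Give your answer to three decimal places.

-0.706

⟨σ_y⟩ = 2 Im(a* b)/(|a|²+|b|²) with a = 3, b = (-2 - 2i).
a* b = (-6 - 6i), so ⟨σ_y⟩ = -12/17.
⟨S_y⟩ = (ħ/2)·⟨σ_y⟩.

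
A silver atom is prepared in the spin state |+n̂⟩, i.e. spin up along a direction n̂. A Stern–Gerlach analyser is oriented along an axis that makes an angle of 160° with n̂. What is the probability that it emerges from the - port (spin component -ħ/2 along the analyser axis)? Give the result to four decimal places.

For spin-½, the probability of finding spin-up along an axis at angle θ to the initial spin direction is cos²(θ/2); spin-down is sin²(θ/2).
θ = 160°, so P = sin²(80°) ≈ 0.9698.

0.9698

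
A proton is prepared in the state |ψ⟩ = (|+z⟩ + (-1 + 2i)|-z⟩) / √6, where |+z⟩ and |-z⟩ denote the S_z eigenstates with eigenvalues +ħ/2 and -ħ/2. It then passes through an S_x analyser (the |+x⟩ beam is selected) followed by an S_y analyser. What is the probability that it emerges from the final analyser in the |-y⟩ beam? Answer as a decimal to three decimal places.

0.167

First analyser (S_x): P(|+x⟩) = |⟨+x|ψ⟩|² = 4/12.
After stage 1 the state is |+x⟩; P(|-y⟩) = |⟨-y|+x⟩|² = 1/2.
Joint probability = 4/12 × 1/2 = 0.167.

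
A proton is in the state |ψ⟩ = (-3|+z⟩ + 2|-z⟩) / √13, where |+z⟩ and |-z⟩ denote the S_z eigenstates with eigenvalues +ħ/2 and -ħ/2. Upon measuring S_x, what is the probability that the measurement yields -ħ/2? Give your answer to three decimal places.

|-x⟩ = (|+z⟩ - |-z⟩)/√2, so ⟨-x|ψ⟩ = (-5) / (√2·√13).
P = |-5|² / 26 = 25/26.

0.962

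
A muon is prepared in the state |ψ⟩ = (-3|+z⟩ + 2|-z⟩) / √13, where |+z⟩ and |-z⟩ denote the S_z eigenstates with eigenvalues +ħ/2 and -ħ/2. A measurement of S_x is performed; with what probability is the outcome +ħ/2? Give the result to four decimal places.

0.0385

|+x⟩ = (|+z⟩ + |-z⟩)/√2, so ⟨+x|ψ⟩ = (-1) / (√2·√13).
P = |-1|² / 26 = 1/26.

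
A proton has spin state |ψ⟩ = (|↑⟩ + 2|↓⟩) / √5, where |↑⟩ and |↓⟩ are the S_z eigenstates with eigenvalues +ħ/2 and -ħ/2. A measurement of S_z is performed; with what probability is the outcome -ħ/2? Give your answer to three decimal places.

0.800

The -ħ/2 outcome corresponds to |↓⟩. Its amplitude in |ψ⟩ is 2/√5.
P = |2|² / 5 = 4/5.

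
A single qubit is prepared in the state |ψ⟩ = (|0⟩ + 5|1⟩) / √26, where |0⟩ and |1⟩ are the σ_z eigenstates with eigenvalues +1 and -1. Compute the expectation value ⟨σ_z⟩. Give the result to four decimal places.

⟨σ_z⟩ = |a|² - |b|² divided by |a|²+|b|², with a, b the |0⟩, |1⟩ amplitudes.
= (1 - 25)/26 = -24/26.

-0.9231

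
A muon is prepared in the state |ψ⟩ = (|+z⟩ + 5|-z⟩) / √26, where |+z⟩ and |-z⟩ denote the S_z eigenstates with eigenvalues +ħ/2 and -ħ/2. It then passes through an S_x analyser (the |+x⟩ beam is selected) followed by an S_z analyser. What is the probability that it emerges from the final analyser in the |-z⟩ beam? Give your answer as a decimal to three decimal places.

First analyser (S_x): P(|+x⟩) = |⟨+x|ψ⟩|² = 36/52.
After stage 1 the state is |+x⟩; P(|-z⟩) = |⟨-z|+x⟩|² = 1/2.
Joint probability = 36/52 × 1/2 = 0.346.

0.346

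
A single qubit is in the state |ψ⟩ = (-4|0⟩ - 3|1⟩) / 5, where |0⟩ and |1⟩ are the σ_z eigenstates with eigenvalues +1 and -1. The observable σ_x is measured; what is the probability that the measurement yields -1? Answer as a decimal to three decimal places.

|-x⟩ = (|0⟩ - |1⟩)/√2, so ⟨-x|ψ⟩ = (-1) / (√2·5).
P = |-1|² / 50 = 1/50.

0.020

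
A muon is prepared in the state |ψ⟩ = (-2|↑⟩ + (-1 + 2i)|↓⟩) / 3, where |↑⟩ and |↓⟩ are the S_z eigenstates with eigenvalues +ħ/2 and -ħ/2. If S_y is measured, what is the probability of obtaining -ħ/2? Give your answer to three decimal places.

|-y⟩ = (|↑⟩ - i|↓⟩)/√2, so ⟨-y|ψ⟩ = (-4 - i) / (√2·3).
P = |-4 - i|² / 18 = 17/18.

0.944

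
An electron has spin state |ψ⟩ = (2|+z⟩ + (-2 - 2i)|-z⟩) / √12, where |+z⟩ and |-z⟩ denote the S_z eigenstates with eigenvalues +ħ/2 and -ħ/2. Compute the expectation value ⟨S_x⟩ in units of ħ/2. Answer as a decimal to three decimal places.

-0.667

⟨σ_x⟩ = 2 Re(a* b)/(|a|²+|b|²) with a = 2, b = (-2 - 2i).
a* b = (-4 - 4i), so ⟨σ_x⟩ = -8/12.
⟨S_x⟩ = (ħ/2)·⟨σ_x⟩.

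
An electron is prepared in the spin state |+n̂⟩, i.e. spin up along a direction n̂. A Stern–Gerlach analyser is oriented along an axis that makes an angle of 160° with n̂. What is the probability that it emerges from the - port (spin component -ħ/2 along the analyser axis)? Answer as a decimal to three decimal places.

For spin-½, the probability of finding spin-up along an axis at angle θ to the initial spin direction is cos²(θ/2); spin-down is sin²(θ/2).
θ = 160°, so P = sin²(80°) ≈ 0.970.

0.970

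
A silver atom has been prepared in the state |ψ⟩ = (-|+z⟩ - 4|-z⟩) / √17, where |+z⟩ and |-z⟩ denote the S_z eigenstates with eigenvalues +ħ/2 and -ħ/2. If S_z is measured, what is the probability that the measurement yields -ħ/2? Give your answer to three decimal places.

0.941

The -ħ/2 outcome corresponds to |-z⟩. Its amplitude in |ψ⟩ is -4/√17.
P = |-4|² / 17 = 16/17.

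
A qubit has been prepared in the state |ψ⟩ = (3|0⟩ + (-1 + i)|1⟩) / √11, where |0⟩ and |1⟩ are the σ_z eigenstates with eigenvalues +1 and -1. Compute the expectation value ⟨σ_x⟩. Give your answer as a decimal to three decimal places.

⟨σ_x⟩ = 2 Re(a* b)/(|a|²+|b|²) with a = 3, b = (-1 + i).
a* b = (-3 + 3i), so ⟨σ_x⟩ = -6/11.

-0.545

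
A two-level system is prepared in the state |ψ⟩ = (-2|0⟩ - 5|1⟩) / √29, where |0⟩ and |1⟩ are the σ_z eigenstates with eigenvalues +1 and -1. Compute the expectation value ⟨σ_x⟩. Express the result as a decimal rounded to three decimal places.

0.690

⟨σ_x⟩ = 2 Re(a* b)/(|a|²+|b|²) with a = -2, b = -5.
a* b = 10, so ⟨σ_x⟩ = 20/29.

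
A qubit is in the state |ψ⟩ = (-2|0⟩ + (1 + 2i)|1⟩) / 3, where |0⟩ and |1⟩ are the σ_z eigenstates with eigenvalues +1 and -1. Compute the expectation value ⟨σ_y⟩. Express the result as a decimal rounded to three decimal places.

⟨σ_y⟩ = 2 Im(a* b)/(|a|²+|b|²) with a = -2, b = (1 + 2i).
a* b = (-2 - 4i), so ⟨σ_y⟩ = -8/9.

-0.889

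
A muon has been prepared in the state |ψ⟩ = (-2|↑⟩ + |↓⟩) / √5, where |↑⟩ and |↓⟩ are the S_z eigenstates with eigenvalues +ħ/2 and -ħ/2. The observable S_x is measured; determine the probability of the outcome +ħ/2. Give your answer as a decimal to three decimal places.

|+x⟩ = (|↑⟩ + |↓⟩)/√2, so ⟨+x|ψ⟩ = (-1) / (√2·√5).
P = |-1|² / 10 = 1/10.

0.100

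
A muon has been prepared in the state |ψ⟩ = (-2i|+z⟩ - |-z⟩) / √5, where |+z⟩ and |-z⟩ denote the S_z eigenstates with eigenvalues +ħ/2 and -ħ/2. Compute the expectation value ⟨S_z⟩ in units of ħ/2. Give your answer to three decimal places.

0.600

⟨σ_z⟩ = |a|² - |b|² divided by |a|²+|b|², with a, b the |+z⟩, |-z⟩ amplitudes.
= (4 - 1)/5 = 3/5.
⟨S_z⟩ = (ħ/2)·⟨σ_z⟩.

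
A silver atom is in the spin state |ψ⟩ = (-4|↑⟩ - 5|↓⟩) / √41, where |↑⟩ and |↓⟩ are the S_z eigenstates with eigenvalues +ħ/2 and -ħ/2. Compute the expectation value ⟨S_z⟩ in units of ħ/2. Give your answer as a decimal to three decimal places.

-0.220

⟨σ_z⟩ = |a|² - |b|² divided by |a|²+|b|², with a, b the |↑⟩, |↓⟩ amplitudes.
= (16 - 25)/41 = -9/41.
⟨S_z⟩ = (ħ/2)·⟨σ_z⟩.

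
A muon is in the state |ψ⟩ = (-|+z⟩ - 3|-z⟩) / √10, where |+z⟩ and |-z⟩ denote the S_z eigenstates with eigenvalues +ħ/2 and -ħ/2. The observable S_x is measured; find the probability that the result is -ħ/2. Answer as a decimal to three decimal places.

|-x⟩ = (|+z⟩ - |-z⟩)/√2, so ⟨-x|ψ⟩ = (2) / (√2·√10).
P = |2|² / 20 = 4/20.

0.200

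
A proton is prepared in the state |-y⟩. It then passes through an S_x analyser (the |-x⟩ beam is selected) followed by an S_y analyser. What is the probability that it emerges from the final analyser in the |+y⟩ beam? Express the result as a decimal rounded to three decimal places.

0.250

First analyser (S_x): from |-y⟩, P(|-x⟩) = 1/2.
After stage 1 the state is |-x⟩; P(|+y⟩) = |⟨+y|-x⟩|² = 1/2.
Joint probability = 1/2 × 1/2 = 0.250.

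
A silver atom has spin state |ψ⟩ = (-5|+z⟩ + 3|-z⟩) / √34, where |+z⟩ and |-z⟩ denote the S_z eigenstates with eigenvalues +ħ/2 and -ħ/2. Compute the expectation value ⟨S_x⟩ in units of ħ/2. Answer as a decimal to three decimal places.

-0.882

⟨σ_x⟩ = 2 Re(a* b)/(|a|²+|b|²) with a = -5, b = 3.
a* b = -15, so ⟨σ_x⟩ = -30/34.
⟨S_x⟩ = (ħ/2)·⟨σ_x⟩.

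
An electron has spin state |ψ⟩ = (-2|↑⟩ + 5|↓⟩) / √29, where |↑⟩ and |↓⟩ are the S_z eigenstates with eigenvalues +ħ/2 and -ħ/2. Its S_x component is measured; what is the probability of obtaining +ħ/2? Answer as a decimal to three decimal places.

|+x⟩ = (|↑⟩ + |↓⟩)/√2, so ⟨+x|ψ⟩ = (3) / (√2·√29).
P = |3|² / 58 = 9/58.

0.155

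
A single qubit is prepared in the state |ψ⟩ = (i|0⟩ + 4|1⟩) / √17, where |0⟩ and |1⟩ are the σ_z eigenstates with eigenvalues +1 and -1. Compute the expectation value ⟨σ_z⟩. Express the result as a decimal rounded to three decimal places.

⟨σ_z⟩ = |a|² - |b|² divided by |a|²+|b|², with a, b the |0⟩, |1⟩ amplitudes.
= (1 - 16)/17 = -15/17.

-0.882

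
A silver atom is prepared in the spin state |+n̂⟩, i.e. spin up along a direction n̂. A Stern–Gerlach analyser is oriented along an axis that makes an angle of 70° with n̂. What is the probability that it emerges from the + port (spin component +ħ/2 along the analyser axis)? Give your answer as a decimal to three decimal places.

For spin-½, the probability of finding spin-up along an axis at angle θ to the initial spin direction is cos²(θ/2); spin-down is sin²(θ/2).
θ = 70°, so P = cos²(35°) ≈ 0.671.

0.671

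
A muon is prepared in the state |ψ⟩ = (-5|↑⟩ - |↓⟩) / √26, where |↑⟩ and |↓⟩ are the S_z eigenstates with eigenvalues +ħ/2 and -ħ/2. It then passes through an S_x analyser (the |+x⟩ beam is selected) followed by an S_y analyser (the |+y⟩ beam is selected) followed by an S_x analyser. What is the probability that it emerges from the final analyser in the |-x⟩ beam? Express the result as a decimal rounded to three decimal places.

0.173

First analyser (S_x): P(|+x⟩) = |⟨+x|ψ⟩|² = 36/52.
After stage 1 the state is |+x⟩; P(|+y⟩) = |⟨+y|+x⟩|² = 1/2.
After stage 2 the state is |+y⟩; P(|-x⟩) = |⟨-x|+y⟩|² = 1/2.
Joint probability = 36/52 × 1/2 × 1/2 = 0.173.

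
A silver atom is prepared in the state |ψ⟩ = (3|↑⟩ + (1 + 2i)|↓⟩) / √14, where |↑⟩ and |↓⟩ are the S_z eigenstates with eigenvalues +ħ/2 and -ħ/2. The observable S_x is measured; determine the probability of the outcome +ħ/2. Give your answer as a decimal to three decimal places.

|+x⟩ = (|↑⟩ + |↓⟩)/√2, so ⟨+x|ψ⟩ = (4 + 2i) / (√2·√14).
P = |4 + 2i|² / 28 = 20/28.

0.714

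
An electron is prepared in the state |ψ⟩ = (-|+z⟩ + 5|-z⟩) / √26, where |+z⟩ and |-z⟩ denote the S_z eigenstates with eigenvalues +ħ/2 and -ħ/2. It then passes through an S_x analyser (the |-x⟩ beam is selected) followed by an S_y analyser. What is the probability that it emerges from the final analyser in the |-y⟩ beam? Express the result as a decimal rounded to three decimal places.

0.346

First analyser (S_x): P(|-x⟩) = |⟨-x|ψ⟩|² = 36/52.
After stage 1 the state is |-x⟩; P(|-y⟩) = |⟨-y|-x⟩|² = 1/2.
Joint probability = 36/52 × 1/2 = 0.346.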